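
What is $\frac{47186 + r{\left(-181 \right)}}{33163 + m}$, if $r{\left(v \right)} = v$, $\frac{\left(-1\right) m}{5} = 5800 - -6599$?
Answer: $- \frac{2765}{1696} \approx -1.6303$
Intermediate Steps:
$m = -61995$ ($m = - 5 \left(5800 - -6599\right) = - 5 \left(5800 + 6599\right) = \left(-5\right) 12399 = -61995$)
$\frac{47186 + r{\left(-181 \right)}}{33163 + m} = \frac{47186 - 181}{33163 - 61995} = \frac{47005}{-28832} = 47005 \left(- \frac{1}{28832}\right) = - \frac{2765}{1696}$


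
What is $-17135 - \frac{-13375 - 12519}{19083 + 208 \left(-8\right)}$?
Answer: $- \frac{298448671}{17419} \approx -17134.0$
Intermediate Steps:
$-17135 - \frac{-13375 - 12519}{19083 + 208 \left(-8\right)} = -17135 - - \frac{25894}{19083 - 1664} = -17135 - - \frac{25894}{17419} = -17135 + \frac{25894}{17419} = - \frac{298448671}{17419}$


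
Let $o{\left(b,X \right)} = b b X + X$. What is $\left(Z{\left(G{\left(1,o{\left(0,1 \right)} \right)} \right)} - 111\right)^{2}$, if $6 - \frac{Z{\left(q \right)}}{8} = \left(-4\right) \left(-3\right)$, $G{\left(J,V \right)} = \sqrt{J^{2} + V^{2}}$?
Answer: $25281$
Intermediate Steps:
$o{\left(b,X \right)} = X + X b^{2}$ ($o{\left(b,X \right)} = b^{2} X + X = X b^{2} + X = X + X b^{2}$)
$Z{\left(q \right)} = -48$ ($Z{\left(q \right)} = 48 - 8 \left(\left(-4\right) \left(-3\right)\right) = 48 - 96 = -48$)
$\left(Z{\left(G{\left(1,o{\left(0,1 \right)} \right)} \right)} - 111\right)^{2} = \left(-48 - 111\right)^{2} = \left(-159\right)^{2} = 25281$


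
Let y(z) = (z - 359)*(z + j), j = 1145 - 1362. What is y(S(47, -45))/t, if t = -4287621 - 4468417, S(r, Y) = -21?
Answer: -45220/4378019 ≈ -0.010329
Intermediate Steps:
j = -217
y(z) = (-359 + z)*(-217 + z) (y(z) = (z - 359)*(z - 217) = (-359 + z)*(-217 + z))
t = -8756038
y(S(47, -45))/t = (77903 + (-21)² - 576*(-21))/(-8756038) = (77903 + 441 + 12096)*(-1/8756038) = 90440*(-1/8756038) = -45220/4378019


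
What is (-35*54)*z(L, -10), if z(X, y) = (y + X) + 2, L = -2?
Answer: 18900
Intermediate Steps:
z(X, y) = 2 + X + y (z(X, y) = (X + y) + 2 = 2 + X + y)
(-35*54)*z(L, -10) = (-35*54)*(2 - 2 - 10) = -1890*(-10) = 18900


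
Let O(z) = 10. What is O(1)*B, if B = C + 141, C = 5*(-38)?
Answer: -490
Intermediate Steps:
C = -190
B = -49 (B = -190 + 141 = -49)
O(1)*B = 10*(-49) = -490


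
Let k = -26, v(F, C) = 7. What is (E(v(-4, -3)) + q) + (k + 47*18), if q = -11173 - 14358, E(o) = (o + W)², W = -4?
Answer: -24702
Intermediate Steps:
E(o) = (-4 + o)² (E(o) = (o - 4)² = (-4 + o)²)
q = -25531
(E(v(-4, -3)) + q) + (k + 47*18) = ((-4 + 7)² - 25531) + (-26 + 47*18) = (3² - 25531) + (-26 + 846) = (9 - 25531) + 820 = -25522 + 820 = -24702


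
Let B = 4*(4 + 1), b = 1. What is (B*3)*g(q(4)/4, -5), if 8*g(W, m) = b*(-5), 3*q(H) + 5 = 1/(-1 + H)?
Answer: -75/2 ≈ -37.500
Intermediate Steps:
B = 20 (B = 4*5 = 20)
q(H) = -5/3 + 1/(3*(-1 + H))
g(W, m) = -5/8 (g(W, m) = (1*(-5))/8 = (⅛)*(-5) = -5/8)
(B*3)*g(q(4)/4, -5) = (20*3)*(-5/8) = 60*(-5/8) = -75/2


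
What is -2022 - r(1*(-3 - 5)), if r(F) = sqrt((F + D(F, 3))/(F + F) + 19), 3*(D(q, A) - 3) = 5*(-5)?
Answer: -2022 - sqrt(714)/6 ≈ -2026.5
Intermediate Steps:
D(q, A) = -16/3 (D(q, A) = 3 + (5*(-5))/3 = 3 + (1/3)*(-25) = 3 - 25/3 = -16/3)
r(F) = sqrt(19 + (-16/3 + F)/(2*F)) (r(F) = sqrt((F - 16/3)/(F + F) + 19) = sqrt((-16/3 + F)/((2*F)) + 19) = sqrt((-16/3 + F)*(1/(2*F)) + 19) = sqrt((-16/3 + F)/(2*F) + 19) = sqrt(19 + (-16/3 + F)/(2*F)))
-2022 - r(1*(-3 - 5)) = -2022 - sqrt(702 - 96/(-3 - 5))/6 = -2022 - sqrt(702 - 96/(1*(-8)))/6 = -2022 - sqrt(702 - 96/(-8))/6 = -2022 - sqrt(702 - 96*(-1/8))/6 = -2022 - sqrt(702 + 12)/6 = -2022 - sqrt(714)/6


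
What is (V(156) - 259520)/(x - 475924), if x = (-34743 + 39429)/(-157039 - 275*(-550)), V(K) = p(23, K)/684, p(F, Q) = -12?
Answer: 85634598749/157042337154 ≈ 0.54530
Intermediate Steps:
V(K) = -1/57 (V(K) = -12/684 = -12*1/684 = -1/57)
x = -4686/5789 (x = 4686/(-157039 + 151250) = 4686/(-5789) = 4686*(-1/5789) = -4686/5789 ≈ -0.80947)
(V(156) - 259520)/(x - 475924) = (-1/57 - 259520)/(-4686/5789 - 475924) = -14792641/(57*(-2755128722/5789)) = -14792641/57*(-5789/2755128722) = 85634598749/157042337154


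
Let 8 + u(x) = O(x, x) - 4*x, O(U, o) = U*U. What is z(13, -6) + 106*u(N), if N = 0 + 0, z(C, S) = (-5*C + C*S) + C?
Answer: -978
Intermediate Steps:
z(C, S) = -4*C + C*S
O(U, o) = U²
N = 0
u(x) = -8 + x² - 4*x (u(x) = -8 + (x² - 4*x) = -8 + x² - 4*x)
z(13, -6) + 106*u(N) = 13*(-4 - 6) + 106*(-8 + 0² - 4*0) = 13*(-10) + 106*(-8 + 0 + 0) = -130 + 106*(-8) = -130 - 848 = -978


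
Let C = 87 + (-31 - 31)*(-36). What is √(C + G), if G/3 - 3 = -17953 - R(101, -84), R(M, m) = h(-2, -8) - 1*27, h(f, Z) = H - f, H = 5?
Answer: 3*I*√5719 ≈ 226.87*I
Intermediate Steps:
h(f, Z) = 5 - f
R(M, m) = -20 (R(M, m) = (5 - 1*(-2)) - 1*27 = (5 + 2) - 27 = 7 - 27 = -20)
C = 2319 (C = 87 - 62*(-36) = 87 + 2232 = 2319)
G = -53790 (G = 9 + 3*(-17953 - 1*(-20)) = 9 + 3*(-17953 + 20) = 9 + 3*(-17933) = 9 - 53799 = -53790)
√(C + G) = √(2319 - 53790) = √(-51471) = 3*I*√5719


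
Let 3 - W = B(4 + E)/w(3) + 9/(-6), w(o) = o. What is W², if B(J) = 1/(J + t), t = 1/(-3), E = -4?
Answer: 121/4 ≈ 30.250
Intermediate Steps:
t = -⅓ ≈ -0.33333
B(J) = 1/(-⅓ + J) (B(J) = 1/(J - ⅓) = 1/(-⅓ + J))
W = 11/2 (W = 3 - ((3/(-1 + 3*(4 - 4)))/3 + 9/(-6)) = 3 - ((3/(-1 + 3*0))*(⅓) + 9*(-⅙)) = 3 - ((3/(-1 + 0))*(⅓) - 3/2) = 3 - ((3/(-1))*(⅓) - 3/2) = 3 - ((3*(-1))*(⅓) - 3/2) = 3 - (-3*⅓ - 3/2) = 3 - (-1 - 3/2) = 3 - 1*(-5/2) = 3 + 5/2 = 11/2 ≈ 5.5000)
W² = (11/2)² = 121/4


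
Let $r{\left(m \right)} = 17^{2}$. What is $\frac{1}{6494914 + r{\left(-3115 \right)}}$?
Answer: $\frac{1}{6495203} \approx 1.5396 \cdot 10^{-7}$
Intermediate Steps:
$r{\left(m \right)} = 289$
$\frac{1}{6494914 + r{\left(-3115 \right)}} = \frac{1}{6494914 + 289} = \frac{1}{6495203}$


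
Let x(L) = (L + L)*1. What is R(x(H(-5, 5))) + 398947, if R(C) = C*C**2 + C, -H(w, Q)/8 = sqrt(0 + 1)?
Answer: 394835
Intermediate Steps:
H(w, Q) = -8 (H(w, Q) = -8*sqrt(0 + 1) = -8*sqrt(1) = -8*1 = -8)
x(L) = 2*L (x(L) = (2*L)*1 = 2*L)
R(C) = C + C**3 (R(C) = C**3 + C = C + C**3)
R(x(H(-5, 5))) + 398947 = (2*(-8) + (2*(-8))**3) + 398947 = (-16 + (-16)**3) + 398947 = (-16 - 4096) + 398947 = -4112 + 398947 = 394835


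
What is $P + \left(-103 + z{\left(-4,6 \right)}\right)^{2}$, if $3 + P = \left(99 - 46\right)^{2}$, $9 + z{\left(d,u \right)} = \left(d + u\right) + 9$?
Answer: $13007$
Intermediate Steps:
$z{\left(d,u \right)} = d + u$ ($z{\left(d,u \right)} = -9 + \left(\left(d + u\right) + 9\right) = -9 + \left(9 + d + u\right) = d + u$)
$P = 2806$ ($P = -3 + \left(99 - 46\right)^{2} = -3 + 53^{2} = -3 + 2809 = 2806$)
$P + \left(-103 + z{\left(-4,6 \right)}\right)^{2} = 2806 + \left(-103 + \left(-4 + 6\right)\right)^{2} = 2806 + \left(-103 + 2\right)^{2} = 2806 + \left(-101\right)^{2} = 2806 + 10201 = 13007$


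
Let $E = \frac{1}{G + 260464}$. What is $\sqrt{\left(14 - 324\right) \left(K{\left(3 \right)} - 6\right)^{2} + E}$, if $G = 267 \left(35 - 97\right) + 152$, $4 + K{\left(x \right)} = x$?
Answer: $\frac{i \sqrt{100534609642922}}{81354} \approx 123.25 i$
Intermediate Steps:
$K{\left(x \right)} = -4 + x$
$G = -16402$ ($G = 267 \left(35 - 97\right) + 152 = 267 \left(-62\right) + 152 = -16554 + 152 = -16402$)
$E = \frac{1}{244062}$ ($E = \frac{1}{-16402 + 260464} = \frac{1}{244062} \approx 4.0973 \cdot 10^{-6}$)
$\sqrt{\left(14 - 324\right) \left(K{\left(3 \right)} - 6\right)^{2} + E} = \sqrt{\left(14 - 324\right) \left(\left(-4 + 3\right) - 6\right)^{2} + \frac{1}{244062}} = \sqrt{- 310 \left(-1 - 6\right)^{2} + \frac{1}{244062}} = \sqrt{- 310 \left(-7\right)^{2} + \frac{1}{244062}} = \sqrt{\left(-310\right) 49 + \frac{1}{244062}} = \sqrt{-15190 + \frac{1}{244062}} = \sqrt{- \frac{3707301779}{244062}} = \frac{i \sqrt{100534609642922}}{81354}$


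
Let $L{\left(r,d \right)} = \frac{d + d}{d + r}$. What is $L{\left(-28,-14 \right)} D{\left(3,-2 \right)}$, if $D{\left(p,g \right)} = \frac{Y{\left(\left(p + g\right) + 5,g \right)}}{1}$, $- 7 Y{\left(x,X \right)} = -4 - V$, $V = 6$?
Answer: $\frac{20}{21} \approx 0.95238$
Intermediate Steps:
$Y{\left(x,X \right)} = \frac{10}{7}$ ($Y{\left(x,X \right)} = - \frac{-4 - 6}{7} = \left(- \frac{1}{7}\right) \left(-10\right) = \frac{10}{7}$)
$D{\left(p,g \right)} = \frac{10}{7}$ ($D{\left(p,g \right)} = \frac{10}{7 \cdot 1} = \frac{10}{7} \cdot 1 = \frac{10}{7}$)
$L{\left(r,d \right)} = \frac{2 d}{d + r}$
$L{\left(-28,-14 \right)} D{\left(3,-2 \right)} = 2 \left(-14\right) \frac{1}{-14 - 28} \cdot \frac{10}{7} = 2 \left(-14\right) \frac{1}{-42} \cdot \frac{10}{7} = 2 \left(-14\right) \left(- \frac{1}{42}\right) \frac{10}{7} = \frac{2}{3} \cdot \frac{10}{7} = \frac{20}{21}$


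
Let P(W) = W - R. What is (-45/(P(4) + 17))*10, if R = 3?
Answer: -25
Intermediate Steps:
P(W) = -3 + W (P(W) = W - 1*3 = W - 3 = -3 + W)
(-45/(P(4) + 17))*10 = (-45/((-3 + 4) + 17))*10 = (-45/(1 + 17))*10 = (-45/18)*10 = ((1/18)*(-45))*10 = -5/2*10 = -25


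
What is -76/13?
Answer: -76/13 ≈ -5.8462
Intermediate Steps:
-76/13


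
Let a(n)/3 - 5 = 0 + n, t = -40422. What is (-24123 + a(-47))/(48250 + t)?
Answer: -24249/7828 ≈ -3.0977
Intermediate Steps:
a(n) = 15 + 3*n (a(n) = 15 + 3*(0 + n) = 15 + 3*n)
(-24123 + a(-47))/(48250 + t) = (-24123 + (15 + 3*(-47)))/(48250 - 40422) = (-24123 + (15 - 141))/7828 = (-24123 - 126)*(1/7828) = -24249*1/7828 = -24249/7828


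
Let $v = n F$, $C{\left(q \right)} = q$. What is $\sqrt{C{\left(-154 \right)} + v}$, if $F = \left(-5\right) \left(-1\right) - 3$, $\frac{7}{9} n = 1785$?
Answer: $2 \sqrt{1109} \approx 66.603$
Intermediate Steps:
$n = 2295$ ($n = \frac{9}{7} \cdot 1785 = 2295$)
$F = 2$ ($F = 5 - 3 = 2$)
$v = 4590$ ($v = 2295 \cdot 2 = 4590$)
$\sqrt{C{\left(-154 \right)} + v} = \sqrt{-154 + 4590} = \sqrt{4436} = 2 \sqrt{1109}$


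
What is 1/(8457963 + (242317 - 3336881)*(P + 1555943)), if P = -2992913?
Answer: 1/4446804089043 ≈ 2.2488e-13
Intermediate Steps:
1/(8457963 + (242317 - 3336881)*(P + 1555943)) = 1/(8457963 + (242317 - 3336881)*(-2992913 + 1555943)) = 1/(8457963 - 3094564*(-1436970)) = 1/(8457963 + 4446795631080) = 1/4446804089043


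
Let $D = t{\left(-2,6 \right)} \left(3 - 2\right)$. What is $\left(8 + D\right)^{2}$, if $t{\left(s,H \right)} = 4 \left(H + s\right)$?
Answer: $576$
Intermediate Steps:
$t{\left(s,H \right)} = 4 H + 4 s$
$D = 16$ ($D = \left(4 \cdot 6 + 4 \left(-2\right)\right) \left(3 - 2\right) = \left(24 - 8\right) 1 = 16 \cdot 1 = 16$)
$\left(8 + D\right)^{2} = \left(8 + 16\right)^{2} = 24^{2} = 576$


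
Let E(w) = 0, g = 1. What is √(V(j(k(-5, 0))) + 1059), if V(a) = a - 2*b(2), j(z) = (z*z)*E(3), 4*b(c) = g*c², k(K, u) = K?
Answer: √1057 ≈ 32.512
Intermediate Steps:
b(c) = c²/4 (b(c) = (1*c²)/4 = c²/4)
j(z) = 0 (j(z) = (z*z)*0 = z²*0 = 0)
V(a) = -2 + a (V(a) = a - 2²/2 = a - 4/2 = a - 2*1 = a - 2 = -2 + a)
√(V(j(k(-5, 0))) + 1059) = √((-2 + 0) + 1059) = √(-2 + 1059) = √1057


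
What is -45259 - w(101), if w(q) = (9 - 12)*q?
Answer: -44956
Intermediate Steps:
w(q) = -3*q
-45259 - w(101) = -45259 - (-3)*101 = -45259 - 1*(-303) = -45259 + 303 = -44956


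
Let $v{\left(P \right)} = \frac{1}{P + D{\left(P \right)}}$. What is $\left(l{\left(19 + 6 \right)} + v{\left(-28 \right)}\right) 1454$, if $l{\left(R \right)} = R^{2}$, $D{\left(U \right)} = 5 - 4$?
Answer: $\frac{24534796}{27} \approx 9.087 \cdot 10^{5}$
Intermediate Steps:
$D{\left(U \right)} = 1$
$v{\left(P \right)} = \frac{1}{1 + P}$ ($v{\left(P \right)} = \frac{1}{P + 1} = \frac{1}{1 + P}$)
$\left(l{\left(19 + 6 \right)} + v{\left(-28 \right)}\right) 1454 = \left(\left(19 + 6\right)^{2} + \frac{1}{1 - 28}\right) 1454 = \left(25^{2} + \frac{1}{-27}\right) 1454 = \left(625 - \frac{1}{27}\right) 1454 = \frac{16874}{27} \cdot 1454 = \frac{24534796}{27}$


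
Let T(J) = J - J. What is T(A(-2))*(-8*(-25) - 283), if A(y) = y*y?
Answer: 0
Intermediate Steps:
A(y) = y²
T(J) = 0
T(A(-2))*(-8*(-25) - 283) = 0*(-8*(-25) - 283) = 0*(200 - 283) = 0*(-83) = 0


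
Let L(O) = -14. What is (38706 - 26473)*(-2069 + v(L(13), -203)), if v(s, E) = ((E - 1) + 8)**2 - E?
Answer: 447116150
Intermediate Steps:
v(s, E) = (7 + E)**2 - E (v(s, E) = ((-1 + E) + 8)**2 - E = (7 + E)**2 - E)
(38706 - 26473)*(-2069 + v(L(13), -203)) = (38706 - 26473)*(-2069 + ((7 - 203)**2 - 1*(-203))) = 12233*(-2069 + ((-196)**2 + 203)) = 12233*(-2069 + (38416 + 203)) = 12233*(-2069 + 38619) = 12233*36550 = 447116150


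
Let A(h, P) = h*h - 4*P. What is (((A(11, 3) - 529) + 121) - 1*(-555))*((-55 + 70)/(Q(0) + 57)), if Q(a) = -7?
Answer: 384/5 ≈ 76.800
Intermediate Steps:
A(h, P) = h² - 4*P
(((A(11, 3) - 529) + 121) - 1*(-555))*((-55 + 70)/(Q(0) + 57)) = ((((11² - 4*3) - 529) + 121) - 1*(-555))*((-55 + 70)/(-7 + 57)) = ((((121 - 12) - 529) + 121) + 555)*(15/50) = (((109 - 529) + 121) + 555)*(15*(1/50)) = ((-420 + 121) + 555)*(3/10) = (-299 + 555)*(3/10) = 256*(3/10) = 384/5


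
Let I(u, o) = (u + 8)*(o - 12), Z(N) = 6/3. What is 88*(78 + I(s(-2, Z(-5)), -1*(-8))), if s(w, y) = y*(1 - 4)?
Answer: 6160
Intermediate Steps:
Z(N) = 2 (Z(N) = 6*(⅓) = 2)
s(w, y) = -3*y (s(w, y) = y*(-3) = -3*y)
I(u, o) = (-12 + o)*(8 + u) (I(u, o) = (8 + u)*(-12 + o) = (-12 + o)*(8 + u))
88*(78 + I(s(-2, Z(-5)), -1*(-8))) = 88*(78 + (-96 - (-36)*2 + 8*(-1*(-8)) + (-1*(-8))*(-3*2))) = 88*(78 + (-96 - 12*(-6) + 8*8 + 8*(-6))) = 88*(78 + (-96 + 72 + 64 - 48)) = 88*(78 - 8) = 88*70 = 6160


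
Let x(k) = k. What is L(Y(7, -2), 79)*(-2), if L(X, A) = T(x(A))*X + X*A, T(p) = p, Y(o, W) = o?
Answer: -2212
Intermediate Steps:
L(X, A) = 2*A*X (L(X, A) = A*X + X*A = A*X + A*X = 2*A*X)
L(Y(7, -2), 79)*(-2) = (2*79*7)*(-2) = 1106*(-2) = -2212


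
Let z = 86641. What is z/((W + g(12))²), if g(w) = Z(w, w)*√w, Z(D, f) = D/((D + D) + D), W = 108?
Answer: 2274066327/306040036 - 7017921*√3/76510009 ≈ 7.2717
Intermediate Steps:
Z(D, f) = ⅓ (Z(D, f) = D/(2*D + D) = D/((3*D)) = D*(1/(3*D)) = ⅓)
g(w) = √w/3
z/((W + g(12))²) = 86641/((108 + √12/3)²) = 86641/((108 + (2*√3)/3)²) = 86641/((108 + 2*√3/3)²) = 86641/(108 + 2*√3/3)²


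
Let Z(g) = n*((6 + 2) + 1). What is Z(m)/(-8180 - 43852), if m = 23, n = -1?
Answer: 3/17344 ≈ 0.00017297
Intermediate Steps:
Z(g) = -9 (Z(g) = -((6 + 2) + 1) = -(8 + 1) = -1*9 = -9)
Z(m)/(-8180 - 43852) = -9/(-8180 - 43852) = -9/(-52032) = -9*(-1/52032) = 3/17344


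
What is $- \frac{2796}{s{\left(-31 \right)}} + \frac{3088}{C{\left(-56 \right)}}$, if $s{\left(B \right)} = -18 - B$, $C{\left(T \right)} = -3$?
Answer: $- \frac{48532}{39} \approx -1244.4$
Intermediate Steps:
$- \frac{2796}{s{\left(-31 \right)}} + \frac{3088}{C{\left(-56 \right)}} = - \frac{2796}{-18 - -31} + \frac{3088}{-3} = - \frac{2796}{-18 + 31} + 3088 \left(- \frac{1}{3}\right) = - \frac{2796}{13} - \frac{3088}{3} = - \frac{48532}{39}$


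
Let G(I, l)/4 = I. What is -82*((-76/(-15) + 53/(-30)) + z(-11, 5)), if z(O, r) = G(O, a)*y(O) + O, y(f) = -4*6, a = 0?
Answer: -429803/5 ≈ -85961.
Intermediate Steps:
y(f) = -24
G(I, l) = 4*I
z(O, r) = -95*O (z(O, r) = (4*O)*(-24) + O = -96*O + O = -95*O)
-82*((-76/(-15) + 53/(-30)) + z(-11, 5)) = -82*((-76/(-15) + 53/(-30)) - 95*(-11)) = -82*((-76*(-1/15) + 53*(-1/30)) + 1045) = -82*((76/15 - 53/30) + 1045) = -82*(33/10 + 1045) = -82*10483/10 = -429803/5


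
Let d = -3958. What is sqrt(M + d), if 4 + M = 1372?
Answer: I*sqrt(2590) ≈ 50.892*I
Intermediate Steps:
M = 1368 (M = -4 + 1372 = 1368)
sqrt(M + d) = sqrt(1368 - 3958) = sqrt(-2590) = I*sqrt(2590)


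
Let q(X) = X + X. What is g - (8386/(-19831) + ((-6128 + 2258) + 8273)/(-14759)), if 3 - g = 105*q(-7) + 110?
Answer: 57020247642/41812247 ≈ 1363.7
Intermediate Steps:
q(X) = 2*X
g = 1363 (g = 3 - (105*(2*(-7)) + 110) = 3 - (105*(-14) + 110) = 3 - (-1470 + 110) = 3 - 1*(-1360) = 3 + 1360 = 1363)
g - (8386/(-19831) + ((-6128 + 2258) + 8273)/(-14759)) = 1363 - (8386/(-19831) + ((-6128 + 2258) + 8273)/(-14759)) = 1363 - (8386*(-1/19831) + (-3870 + 8273)*(-1/14759)) = 1363 - (-1198/2833 + 4403*(-1/14759)) = 1363 - (-1198/2833 - 4403/14759) = 1363 - 1*(-30154981/41812247) = 1363 + 30154981/41812247 = 57020247642/41812247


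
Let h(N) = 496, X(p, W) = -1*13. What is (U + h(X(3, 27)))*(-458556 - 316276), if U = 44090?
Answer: -34546659552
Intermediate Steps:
X(p, W) = -13
(U + h(X(3, 27)))*(-458556 - 316276) = (44090 + 496)*(-458556 - 316276) = 44586*(-774832) = -34546659552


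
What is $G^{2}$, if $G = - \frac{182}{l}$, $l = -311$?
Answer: $\frac{33124}{96721} \approx 0.34247$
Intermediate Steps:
$G = \frac{182}{311}$ ($G = - \frac{182}{-311} = \left(-182\right) \left(- \frac{1}{311}\right) = \frac{182}{311} \approx 0.58521$)
$G^{2} = \left(\frac{182}{311}\right)^{2} = \frac{33124}{96721}$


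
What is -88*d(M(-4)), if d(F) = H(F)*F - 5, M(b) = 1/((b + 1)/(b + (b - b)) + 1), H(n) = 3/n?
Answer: 176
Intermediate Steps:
M(b) = 1/(1 + (1 + b)/b) (M(b) = 1/((1 + b)/(b + 0) + 1) = 1/((1 + b)/b + 1) = 1/(1 + (1 + b)/b))
d(F) = -2 (d(F) = (3/F)*F - 5 = 3 - 5 = -2)
-88*d(M(-4)) = -88*(-2) = 176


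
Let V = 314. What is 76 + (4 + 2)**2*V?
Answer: 11380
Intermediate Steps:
76 + (4 + 2)**2*V = 76 + (4 + 2)**2*314 = 76 + 6**2*314 = 76 + 36*314 = 76 + 11304 = 11380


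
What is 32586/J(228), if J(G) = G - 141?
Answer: 10862/29 ≈ 374.55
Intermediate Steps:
J(G) = -141 + G
32586/J(228) = 32586/(-141 + 228) = 32586/87 = 32586*(1/87) = 10862/29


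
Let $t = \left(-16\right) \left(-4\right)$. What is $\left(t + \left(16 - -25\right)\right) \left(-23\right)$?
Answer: $-2415$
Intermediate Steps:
$t = 64$
$\left(t + \left(16 - -25\right)\right) \left(-23\right) = \left(64 + \left(16 - -25\right)\right) \left(-23\right) = \left(64 + \left(16 + 25\right)\right) \left(-23\right) = \left(64 + 41\right) \left(-23\right) = 105 \left(-23\right) = -2415$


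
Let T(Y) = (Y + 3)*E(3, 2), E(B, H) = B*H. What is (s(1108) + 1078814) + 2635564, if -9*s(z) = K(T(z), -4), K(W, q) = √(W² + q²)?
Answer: 3714378 - 2*√11108893/9 ≈ 3.7136e+6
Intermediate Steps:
T(Y) = 18 + 6*Y (T(Y) = (Y + 3)*(3*2) = (3 + Y)*6 = 18 + 6*Y)
s(z) = -√(16 + (18 + 6*z)²)/9 (s(z) = -√((18 + 6*z)² + (-4)²)/9 = -√((18 + 6*z)² + 16)/9 = -√(16 + (18 + 6*z)²)/9)
(s(1108) + 1078814) + 2635564 = (-2*√(4 + 9*(3 + 1108)²)/9 + 1078814) + 2635564 = (-2*√(4 + 9*1111²)/9 + 1078814) + 2635564 = (-2*√(4 + 9*1234321)/9 + 1078814) + 2635564 = (-2*√(4 + 11108889)/9 + 1078814) + 2635564 = (-2*√11108893/9 + 1078814) + 2635564 = (1078814 - 2*√11108893/9) + 2635564 = 3714378 - 2*√11108893/9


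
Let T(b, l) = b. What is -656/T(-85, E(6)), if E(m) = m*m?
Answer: 656/85 ≈ 7.7176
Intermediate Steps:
E(m) = m**2
-656/T(-85, E(6)) = -656/(-85) = -656*(-1/85) = 656/85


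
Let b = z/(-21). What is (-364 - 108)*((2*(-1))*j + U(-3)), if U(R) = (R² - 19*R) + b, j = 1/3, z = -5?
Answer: -216648/7 ≈ -30950.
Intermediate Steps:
b = 5/21 (b = -5/(-21) = -5*(-1/21) = 5/21 ≈ 0.23810)
j = ⅓ ≈ 0.33333
U(R) = 5/21 + R² - 19*R (U(R) = (R² - 19*R) + 5/21 = 5/21 + R² - 19*R)
(-364 - 108)*((2*(-1))*j + U(-3)) = (-364 - 108)*((2*(-1))*(⅓) + (5/21 + (-3)² - 19*(-3))) = -472*(-2*⅓ + (5/21 + 9 + 57)) = -472*(-⅔ + 1391/21) = -472*459/7 = -216648/7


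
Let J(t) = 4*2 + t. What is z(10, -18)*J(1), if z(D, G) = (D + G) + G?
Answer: -234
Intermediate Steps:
z(D, G) = D + 2*G
J(t) = 8 + t
z(10, -18)*J(1) = (10 + 2*(-18))*(8 + 1) = (10 - 36)*9 = -26*9 = -234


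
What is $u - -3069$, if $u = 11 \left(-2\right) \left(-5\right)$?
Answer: $3179$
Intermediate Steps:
$u = 110$ ($u = \left(-22\right) \left(-5\right) = 110$)
$u - -3069 = 110 - -3069 = 110 + 3069 = 3179$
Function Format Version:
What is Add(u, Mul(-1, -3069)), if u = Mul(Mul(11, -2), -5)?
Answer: 3179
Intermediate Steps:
u = 110 (u = Mul(-22, -5) = 110)
Add(u, Mul(-1, -3069)) = Add(110, Mul(-1, -3069)) = Add(110, 3069) = 3179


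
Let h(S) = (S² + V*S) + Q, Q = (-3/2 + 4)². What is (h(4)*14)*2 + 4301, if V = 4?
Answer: 5372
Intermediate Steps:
Q = 25/4 (Q = (-3*½ + 4)² = (-3/2 + 4)² = (5/2)² = 25/4 ≈ 6.2500)
h(S) = 25/4 + S² + 4*S (h(S) = (S² + 4*S) + 25/4 = 25/4 + S² + 4*S)
(h(4)*14)*2 + 4301 = ((25/4 + 4² + 4*4)*14)*2 + 4301 = ((25/4 + 16 + 16)*14)*2 + 4301 = ((153/4)*14)*2 + 4301 = (1071/2)*2 + 4301 = 1071 + 4301 = 5372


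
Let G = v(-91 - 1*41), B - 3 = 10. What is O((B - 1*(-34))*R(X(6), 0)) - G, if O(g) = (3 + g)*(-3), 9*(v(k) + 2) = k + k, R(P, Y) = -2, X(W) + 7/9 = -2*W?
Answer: 913/3 ≈ 304.33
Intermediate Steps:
B = 13 (B = 3 + 10 = 13)
X(W) = -7/9 - 2*W
v(k) = -2 + 2*k/9 (v(k) = -2 + (k + k)/9 = -2 + (2*k)/9 = -2 + 2*k/9)
G = -94/3 (G = -2 + 2*(-91 - 1*41)/9 = -2 + 2*(-91 - 41)/9 = -2 + (2/9)*(-132) = -2 - 88/3 = -94/3 ≈ -31.333)
O(g) = -9 - 3*g
O((B - 1*(-34))*R(X(6), 0)) - G = (-9 - 3*(13 - 1*(-34))*(-2)) - 1*(-94/3) = (-9 - 3*(13 + 34)*(-2)) + 94/3 = (-9 - 141*(-2)) + 94/3 = (-9 - 3*(-94)) + 94/3 = (-9 + 282) + 94/3 = 273 + 94/3 = 913/3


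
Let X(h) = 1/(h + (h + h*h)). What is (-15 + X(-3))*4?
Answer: -176/3 ≈ -58.667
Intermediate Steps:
X(h) = 1/(h**2 + 2*h) (X(h) = 1/(h + (h + h**2)) = 1/(h**2 + 2*h))
(-15 + X(-3))*4 = (-15 + 1/((-3)*(2 - 3)))*4 = (-15 - 1/3/(-1))*4 = (-15 - 1/3*(-1))*4 = (-15 + 1/3)*4 = -44/3*4 = -176/3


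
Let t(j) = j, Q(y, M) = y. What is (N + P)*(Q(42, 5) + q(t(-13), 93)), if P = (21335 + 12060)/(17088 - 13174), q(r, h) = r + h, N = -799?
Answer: -188727351/1957 ≈ -96437.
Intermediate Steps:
q(r, h) = h + r
P = 33395/3914 ≈ 8.5322
(N + P)*(Q(42, 5) + q(t(-13), 93)) = (-799 + 33395/3914)*(42 + (93 - 13)) = -3093891*(42 + 80)/3914 = -3093891/3914*122 = -188727351/1957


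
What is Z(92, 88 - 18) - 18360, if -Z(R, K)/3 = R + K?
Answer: -18846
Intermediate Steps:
Z(R, K) = -3*K - 3*R (Z(R, K) = -3*(R + K) = -3*(K + R) = -3*K - 3*R)
Z(92, 88 - 18) - 18360 = (-3*(88 - 18) - 3*92) - 18360 = (-3*70 - 276) - 18360 = (-210 - 276) - 18360 = -486 - 18360 = -18846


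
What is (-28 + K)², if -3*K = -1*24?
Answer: 400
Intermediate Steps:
K = 8 (K = -(-1)*24/3 = -⅓*(-24) = 8)
(-28 + K)² = (-28 + 8)² = (-20)² = 400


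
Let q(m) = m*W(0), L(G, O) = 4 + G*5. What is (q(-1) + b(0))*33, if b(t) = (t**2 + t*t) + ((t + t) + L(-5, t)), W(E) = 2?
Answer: -759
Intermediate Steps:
L(G, O) = 4 + 5*G
q(m) = 2*m (q(m) = m*2 = 2*m)
b(t) = -21 + 2*t + 2*t**2 (b(t) = (t**2 + t*t) + ((t + t) + (4 + 5*(-5))) = (t**2 + t**2) + (2*t + (4 - 25)) = 2*t**2 + (2*t - 21) = 2*t**2 + (-21 + 2*t) = -21 + 2*t + 2*t**2)
(q(-1) + b(0))*33 = (2*(-1) + (-21 + 2*0 + 2*0**2))*33 = (-2 + (-21 + 0 + 2*0))*33 = (-2 + (-21 + 0 + 0))*33 = (-2 - 21)*33 = -23*33 = -759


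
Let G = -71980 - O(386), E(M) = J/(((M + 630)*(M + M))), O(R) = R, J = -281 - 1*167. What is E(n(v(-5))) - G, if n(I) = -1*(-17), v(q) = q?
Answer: 795953410/10999 ≈ 72366.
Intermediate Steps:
J = -448 (J = -281 - 167 = -448)
n(I) = 17
E(M) = -224/(M*(630 + M)) (E(M) = -448*1/((M + 630)*(M + M)) = -448*1/(2*M*(630 + M)) = -224/(M*(630 + M)))
G = -72366 (G = -71980 - 1*386 = -71980 - 386 = -72366)
E(n(v(-5))) - G = -224/(17*(630 + 17)) - 1*(-72366) = -224*1/17/647 + 72366 = -224*1/17*1/647 + 72366 = -224/10999 + 72366 = 795953410/10999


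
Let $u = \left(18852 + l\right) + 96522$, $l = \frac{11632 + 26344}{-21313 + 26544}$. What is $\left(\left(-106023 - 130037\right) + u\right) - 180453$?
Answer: $- \frac{1575220133}{5231} \approx -3.0113 \cdot 10^{5}$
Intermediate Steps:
$l = \frac{37976}{5231} \approx 7.2598$
$u = \frac{603559370}{5231}$ ($u = \left(18852 + \frac{37976}{5231}\right) + 96522 = \frac{98652788}{5231} + 96522 = \frac{603559370}{5231} \approx 1.1538 \cdot 10^{5}$)
$\left(\left(-106023 - 130037\right) + u\right) - 180453 = \left(\left(-106023 - 130037\right) + \frac{603559370}{5231}\right) - 180453 = \left(-236060 + \frac{603559370}{5231}\right) - 180453 = - \frac{631270490}{5231} - 180453 = - \frac{1575220133}{5231}$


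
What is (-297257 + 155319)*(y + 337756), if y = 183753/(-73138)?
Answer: -1753119853773175/36569 ≈ -4.7940e+10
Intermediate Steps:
y = -183753/73138 (y = 183753*(-1/73138) = -183753/73138 ≈ -2.5124)
(-297257 + 155319)*(y + 337756) = (-297257 + 155319)*(-183753/73138 + 337756) = -141938*24702614575/73138 = -1753119853773175/36569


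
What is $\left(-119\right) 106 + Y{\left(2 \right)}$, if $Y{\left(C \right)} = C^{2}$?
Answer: $-12610$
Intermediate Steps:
$\left(-119\right) 106 + Y{\left(2 \right)} = \left(-119\right) 106 + 2^{2} = -12614 + 4 = -12610$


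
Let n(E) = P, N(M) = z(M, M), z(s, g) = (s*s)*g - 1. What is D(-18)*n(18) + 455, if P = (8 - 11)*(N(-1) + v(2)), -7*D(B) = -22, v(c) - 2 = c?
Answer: 3053/7 ≈ 436.14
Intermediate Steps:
z(s, g) = -1 + g*s² (z(s, g) = s²*g - 1 = g*s² - 1 = -1 + g*s²)
v(c) = 2 + c
D(B) = 22/7 (D(B) = -⅐*(-22) = 22/7)
N(M) = -1 + M³ (N(M) = -1 + M*M² = -1 + M³)
P = -6 (P = (8 - 11)*((-1 + (-1)³) + (2 + 2)) = -3*((-1 - 1) + 4) = -3*(-2 + 4) = -3*2 = -6)
n(E) = -6
D(-18)*n(18) + 455 = (22/7)*(-6) + 455 = -132/7 + 455 = 3053/7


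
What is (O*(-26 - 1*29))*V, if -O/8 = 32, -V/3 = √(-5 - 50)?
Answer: -42240*I*√55 ≈ -3.1326e+5*I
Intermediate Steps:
V = -3*I*√55 (V = -3*√(-5 - 50) = -3*I*√55 ≈ -22.249*I)
O = -256 (O = -8*32 = -256)
(O*(-26 - 1*29))*V = (-256*(-26 - 1*29))*(-3*I*√55) = (-256*(-26 - 29))*(-3*I*√55) = (-256*(-55))*(-3*I*√55) = 14080*(-3*I*√55) = -42240*I*√55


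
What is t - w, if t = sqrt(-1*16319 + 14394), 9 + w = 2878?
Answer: -2869 + 5*I*sqrt(77) ≈ -2869.0 + 43.875*I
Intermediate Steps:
w = 2869 (w = -9 + 2878 = 2869)
t = 5*I*sqrt(77) (t = sqrt(-16319 + 14394) = sqrt(-1925) = 5*I*sqrt(77) ≈ 43.875*I)
t - w = 5*I*sqrt(77) - 1*2869 = 5*I*sqrt(77) - 2869 = -2869 + 5*I*sqrt(77)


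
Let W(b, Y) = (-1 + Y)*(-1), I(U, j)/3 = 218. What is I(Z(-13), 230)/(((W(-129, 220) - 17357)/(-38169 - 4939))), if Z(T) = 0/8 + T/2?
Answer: 271083/169 ≈ 1604.0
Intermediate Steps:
Z(T) = T/2 (Z(T) = 0*(⅛) + T*(½) = 0 + T/2 = T/2)
I(U, j) = 654 (I(U, j) = 3*218 = 654)
W(b, Y) = 1 - Y
I(Z(-13), 230)/(((W(-129, 220) - 17357)/(-38169 - 4939))) = 654/((((1 - 1*220) - 17357)/(-38169 - 4939))) = 654/((((1 - 220) - 17357)/(-43108))) = 654/(((-219 - 17357)*(-1/43108))) = 654/((-17576*(-1/43108))) = 654/(338/829) = 654*(829/338) = 271083/169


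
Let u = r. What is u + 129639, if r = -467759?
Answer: -338120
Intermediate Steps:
u = -467759
u + 129639 = -467759 + 129639 = -338120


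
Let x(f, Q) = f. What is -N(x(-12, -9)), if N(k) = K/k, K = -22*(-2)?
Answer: 11/3 ≈ 3.6667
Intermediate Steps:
K = 44
N(k) = 44/k
-N(x(-12, -9)) = -44/(-12) = -44*(-1)/12 = -1*(-11/3) = 11/3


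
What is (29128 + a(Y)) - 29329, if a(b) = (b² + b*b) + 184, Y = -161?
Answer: 51825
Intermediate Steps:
a(b) = 184 + 2*b² (a(b) = (b² + b²) + 184 = 2*b² + 184 = 184 + 2*b²)
(29128 + a(Y)) - 29329 = (29128 + (184 + 2*(-161)²)) - 29329 = (29128 + (184 + 2*25921)) - 29329 = (29128 + (184 + 51842)) - 29329 = (29128 + 52026) - 29329 = 81154 - 29329 = 51825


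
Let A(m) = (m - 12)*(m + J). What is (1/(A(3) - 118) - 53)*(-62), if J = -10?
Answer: 180792/55 ≈ 3287.1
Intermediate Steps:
A(m) = (-12 + m)*(-10 + m) (A(m) = (m - 12)*(m - 10) = (-12 + m)*(-10 + m))
(1/(A(3) - 118) - 53)*(-62) = (1/((120 + 3² - 22*3) - 118) - 53)*(-62) = (1/((120 + 9 - 66) - 118) - 53)*(-62) = (1/(63 - 118) - 53)*(-62) = (1/(-55) - 53)*(-62) = (-1/55 - 53)*(-62) = -2916/55*(-62) = 180792/55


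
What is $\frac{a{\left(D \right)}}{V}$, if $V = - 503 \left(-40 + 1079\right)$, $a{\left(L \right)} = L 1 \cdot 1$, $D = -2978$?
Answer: $\frac{2978}{522617} \approx 0.0056982$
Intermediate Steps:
$a{\left(L \right)} = L$ ($a{\left(L \right)} = L 1 = L$)
$V = -522617$ ($V = \left(-503\right) 1039 = -522617$)
$\frac{a{\left(D \right)}}{V} = - \frac{2978}{-522617} = \left(-2978\right) \left(- \frac{1}{522617}\right) = \frac{2978}{522617}$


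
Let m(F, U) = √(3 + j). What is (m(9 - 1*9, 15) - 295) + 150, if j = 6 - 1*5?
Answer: -143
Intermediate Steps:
j = 1 (j = 6 - 5 = 1)
m(F, U) = 2 (m(F, U) = √(3 + 1) = √4 = 2)
(m(9 - 1*9, 15) - 295) + 150 = (2 - 295) + 150 = -293 + 150 = -143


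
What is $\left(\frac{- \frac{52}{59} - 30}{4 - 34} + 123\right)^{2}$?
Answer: $\frac{12048574756}{783225} \approx 15383.0$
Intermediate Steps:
$\left(\frac{- \frac{52}{59} - 30}{4 - 34} + 123\right)^{2} = \left(\frac{\left(-52\right) \frac{1}{59} - 30}{-30} + 123\right)^{2} = \left(\left(- \frac{52}{59} - 30\right) \left(- \frac{1}{30}\right) + 123\right)^{2} = \left(\left(- \frac{1822}{59}\right) \left(- \frac{1}{30}\right) + 123\right)^{2} = \left(\frac{911}{885} + 123\right)^{2} = \left(\frac{109766}{885}\right)^{2} = \frac{12048574756}{783225}$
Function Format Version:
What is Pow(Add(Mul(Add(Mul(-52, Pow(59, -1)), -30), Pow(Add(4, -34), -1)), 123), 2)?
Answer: Rational(12048574756, 783225) ≈ 15383.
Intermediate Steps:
Pow(Add(Mul(Add(Mul(-52, Pow(59, -1)), -30), Pow(Add(4, -34), -1)), 123), 2) = Pow(Add(Mul(Add(Mul(-52, Rational(1, 59)), -30), Pow(-30, -1)), 123), 2) = Pow(Add(Mul(Add(Rational(-52, 59), -30), Rational(-1, 30)), 123), 2) = Pow(Add(Mul(Rational(-1822, 59), Rational(-1, 30)), 123), 2) = Pow(Add(Rational(911, 885), 123), 2) = Pow(Rational(109766, 885), 2) = Rational(12048574756, 783225)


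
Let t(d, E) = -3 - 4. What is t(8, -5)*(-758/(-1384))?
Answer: -2653/692 ≈ -3.8338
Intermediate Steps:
t(d, E) = -7
t(8, -5)*(-758/(-1384)) = -(-5306)/(-1384) = -(-5306)*(-1)/1384 = -7*379/692 = -2653/692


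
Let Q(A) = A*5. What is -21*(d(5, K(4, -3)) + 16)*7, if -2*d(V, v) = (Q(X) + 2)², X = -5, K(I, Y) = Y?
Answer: 73059/2 ≈ 36530.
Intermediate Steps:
Q(A) = 5*A
d(V, v) = -529/2 (d(V, v) = -(5*(-5) + 2)²/2 = -(-25 + 2)²/2 = -½*(-23)² = -½*529 = -529/2)
-21*(d(5, K(4, -3)) + 16)*7 = -21*(-529/2 + 16)*7 = -21*(-497/2)*7 = (10437/2)*7 = 73059/2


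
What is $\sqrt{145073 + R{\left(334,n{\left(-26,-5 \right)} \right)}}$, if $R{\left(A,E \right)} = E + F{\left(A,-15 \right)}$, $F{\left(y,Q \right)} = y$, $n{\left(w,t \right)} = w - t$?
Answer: $3 \sqrt{16154} \approx 381.29$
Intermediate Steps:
$R{\left(A,E \right)} = A + E$ ($R{\left(A,E \right)} = E + A = A + E$)
$\sqrt{145073 + R{\left(334,n{\left(-26,-5 \right)} \right)}} = \sqrt{145073 + \left(334 - 21\right)} = \sqrt{145073 + 313} = \sqrt{145386} = 3 \sqrt{16154}$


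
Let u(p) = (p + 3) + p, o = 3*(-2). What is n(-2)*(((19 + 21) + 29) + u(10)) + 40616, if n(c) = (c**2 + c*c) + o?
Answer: 40800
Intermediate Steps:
o = -6
n(c) = -6 + 2*c**2 (n(c) = (c**2 + c*c) - 6 = (c**2 + c**2) - 6 = 2*c**2 - 6 = -6 + 2*c**2)
u(p) = 3 + 2*p (u(p) = (3 + p) + p = 3 + 2*p)
n(-2)*(((19 + 21) + 29) + u(10)) + 40616 = (-6 + 2*(-2)**2)*(((19 + 21) + 29) + (3 + 2*10)) + 40616 = (-6 + 2*4)*((40 + 29) + (3 + 20)) + 40616 = (-6 + 8)*(69 + 23) + 40616 = 2*92 + 40616 = 184 + 40616 = 40800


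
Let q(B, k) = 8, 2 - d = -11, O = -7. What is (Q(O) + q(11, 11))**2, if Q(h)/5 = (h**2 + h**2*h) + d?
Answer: 1951609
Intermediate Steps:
d = 13 (d = 2 - 1*(-11) = 2 + 11 = 13)
Q(h) = 65 + 5*h**2 + 5*h**3 (Q(h) = 5*((h**2 + h**2*h) + 13) = 5*((h**2 + h**3) + 13) = 5*(13 + h**2 + h**3) = 65 + 5*h**2 + 5*h**3)
(Q(O) + q(11, 11))**2 = ((65 + 5*(-7)**2 + 5*(-7)**3) + 8)**2 = ((65 + 5*49 + 5*(-343)) + 8)**2 = ((65 + 245 - 1715) + 8)**2 = (-1405 + 8)**2 = (-1397)**2 = 1951609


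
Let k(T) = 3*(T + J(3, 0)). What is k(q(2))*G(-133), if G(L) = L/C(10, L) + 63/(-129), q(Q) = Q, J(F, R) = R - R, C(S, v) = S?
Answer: -17787/215 ≈ -82.730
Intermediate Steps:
J(F, R) = 0
G(L) = -21/43 + L/10 (G(L) = L/10 + 63/(-129) = L*(⅒) + 63*(-1/129) = L/10 - 21/43 = -21/43 + L/10)
k(T) = 3*T (k(T) = 3*(T + 0) = 3*T)
k(q(2))*G(-133) = (3*2)*(-21/43 + (⅒)*(-133)) = 6*(-21/43 - 133/10) = 6*(-5929/430) = -17787/215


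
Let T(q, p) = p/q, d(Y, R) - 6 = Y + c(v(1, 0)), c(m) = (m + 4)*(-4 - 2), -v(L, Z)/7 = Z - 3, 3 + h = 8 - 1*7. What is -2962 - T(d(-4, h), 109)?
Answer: -438267/148 ≈ -2961.3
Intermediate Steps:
h = -2 (h = -3 + (8 - 1*7) = -3 + (8 - 7) = -3 + 1 = -2)
v(L, Z) = 21 - 7*Z (v(L, Z) = -7*(Z - 3) = -7*(-3 + Z) = 21 - 7*Z)
c(m) = -24 - 6*m (c(m) = (4 + m)*(-6) = -24 - 6*m)
d(Y, R) = -144 + Y (d(Y, R) = 6 + (Y + (-24 - 6*(21 - 7*0))) = 6 + (Y + (-24 - 6*(21 + 0))) = 6 + (Y + (-24 - 6*21)) = 6 + (Y + (-24 - 126)) = 6 + (Y - 150) = 6 + (-150 + Y) = -144 + Y)
-2962 - T(d(-4, h), 109) = -2962 - 109/(-144 - 4) = -2962 - 109/(-148) = -2962 - 109*(-1)/148 = -2962 - 1*(-109/148) = -2962 + 109/148 = -438267/148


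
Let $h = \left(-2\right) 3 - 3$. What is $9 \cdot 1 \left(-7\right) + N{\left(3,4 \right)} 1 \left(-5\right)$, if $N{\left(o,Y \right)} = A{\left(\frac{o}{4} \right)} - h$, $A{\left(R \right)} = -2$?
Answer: $-98$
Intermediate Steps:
$h = -9$ ($h = -6 - 3 = -9$)
$N{\left(o,Y \right)} = 7$ ($N{\left(o,Y \right)} = -2 - -9 = -2 + 9 = 7$)
$9 \cdot 1 \left(-7\right) + N{\left(3,4 \right)} 1 \left(-5\right) = 9 \cdot 1 \left(-7\right) + 7 \cdot 1 \left(-5\right) = 9 \left(-7\right) + 7 \left(-5\right) = -63 - 35 = -98$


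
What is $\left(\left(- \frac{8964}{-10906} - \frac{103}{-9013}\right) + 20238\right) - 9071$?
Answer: $\frac{548875434388}{49147889} \approx 11168.0$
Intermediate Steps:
$\left(\left(- \frac{8964}{-10906} - \frac{103}{-9013}\right) + 20238\right) - 9071 = \left(\left(\left(-8964\right) \left(- \frac{1}{10906}\right) - - \frac{103}{9013}\right) + 20238\right) - 9071 = \left(\left(\frac{4482}{5453} + \frac{103}{9013}\right) + 20238\right) - 9071 = \left(\frac{40957925}{49147889} + 20238\right) - 9071 = \frac{994695935507}{49147889} - 9071 = \frac{548875434388}{49147889}$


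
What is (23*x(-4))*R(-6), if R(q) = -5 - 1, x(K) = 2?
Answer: -276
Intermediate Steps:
R(q) = -6
(23*x(-4))*R(-6) = (23*2)*(-6) = 46*(-6) = -276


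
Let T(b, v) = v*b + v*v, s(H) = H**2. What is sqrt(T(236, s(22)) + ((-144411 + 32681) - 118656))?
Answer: sqrt(118094) ≈ 343.65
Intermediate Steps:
T(b, v) = v**2 + b*v (T(b, v) = b*v + v**2 = v**2 + b*v)
sqrt(T(236, s(22)) + ((-144411 + 32681) - 118656)) = sqrt(22**2*(236 + 22**2) + ((-144411 + 32681) - 118656)) = sqrt(484*(236 + 484) + (-111730 - 118656)) = sqrt(484*720 - 230386) = sqrt(348480 - 230386) = sqrt(118094)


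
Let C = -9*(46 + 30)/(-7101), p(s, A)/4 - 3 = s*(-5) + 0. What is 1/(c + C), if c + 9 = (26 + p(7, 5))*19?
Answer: -789/1536107 ≈ -0.00051364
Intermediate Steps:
p(s, A) = 12 - 20*s (p(s, A) = 12 + 4*(s*(-5) + 0) = 12 + 4*(-5*s + 0) = 12 + 4*(-5*s) = 12 - 20*s)
C = 76/789 (C = -9*76*(-1/7101) = -684*(-1/7101) = 76/789 ≈ 0.096324)
c = -1947 (c = -9 + (26 + (12 - 20*7))*19 = -9 + (26 + (12 - 140))*19 = -9 + (26 - 128)*19 = -9 - 102*19 = -9 - 1938 = -1947)
1/(c + C) = 1/(-1947 + 76/789) = 1/(-1536107/789) = -789/1536107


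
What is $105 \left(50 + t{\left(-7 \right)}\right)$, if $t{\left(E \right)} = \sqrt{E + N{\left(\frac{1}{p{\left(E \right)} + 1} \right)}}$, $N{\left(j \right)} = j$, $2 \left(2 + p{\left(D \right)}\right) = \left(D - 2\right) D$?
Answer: $5250 + \frac{525 i \sqrt{1037}}{61} \approx 5250.0 + 277.15 i$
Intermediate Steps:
$p{\left(D \right)} = -2 + \frac{D \left(-2 + D\right)}{2}$ ($p{\left(D \right)} = -2 + \frac{\left(D - 2\right) D}{2} = -2 + \frac{\left(-2 + D\right) D}{2} = -2 + \frac{D \left(-2 + D\right)}{2}$)
$t{\left(E \right)} = \sqrt{E + \frac{1}{-1 + \frac{E^{2}}{2} - E}}$ ($t{\left(E \right)} = \sqrt{E + \frac{1}{\left(-2 + \frac{E^{2}}{2} - E\right) + 1}} = \sqrt{E + \frac{1}{-1 + \frac{E^{2}}{2} - E}}$)
$105 \left(50 + t{\left(-7 \right)}\right) = 105 \left(50 + \sqrt{\frac{-2 - 7 \left(2 - \left(-7\right)^{2} + 2 \left(-7\right)\right)}{2 - \left(-7\right)^{2} + 2 \left(-7\right)}}\right) = 105 \left(50 + \sqrt{\frac{-2 - 7 \left(2 - 49 - 14\right)}{2 - 49 - 14}}\right) = 105 \left(50 + \sqrt{\frac{-2 - -427}{-61}}\right) = 105 \left(50 + \sqrt{- \frac{-2 + 427}{61}}\right) = 105 \left(50 + \sqrt{\left(- \frac{1}{61}\right) 425}\right) = 105 \left(50 + \sqrt{- \frac{425}{61}}\right) = 105 \left(50 + \frac{5 i \sqrt{1037}}{61}\right) = 5250 + \frac{525 i \sqrt{1037}}{61}$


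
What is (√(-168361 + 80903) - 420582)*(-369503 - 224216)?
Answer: 249707524458 - 593719*I*√87458 ≈ 2.4971e+11 - 1.7558e+8*I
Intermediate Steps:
(√(-168361 + 80903) - 420582)*(-369503 - 224216) = (√(-87458) - 420582)*(-593719) = (I*√87458 - 420582)*(-593719) = (-420582 + I*√87458)*(-593719) = 249707524458 - 593719*I*√87458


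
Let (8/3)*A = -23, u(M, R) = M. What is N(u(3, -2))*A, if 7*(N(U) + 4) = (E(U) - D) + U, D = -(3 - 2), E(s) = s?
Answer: 207/8 ≈ 25.875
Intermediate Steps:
A = -69/8 (A = (3/8)*(-23) = -69/8 ≈ -8.6250)
D = -1 (D = -1*1 = -1)
N(U) = -27/7 + 2*U/7 (N(U) = -4 + ((U - 1*(-1)) + U)/7 = -4 + ((U + 1) + U)/7 = -4 + ((1 + U) + U)/7 = -4 + (1 + 2*U)/7 = -4 + (⅐ + 2*U/7) = -27/7 + 2*U/7)
N(u(3, -2))*A = (-27/7 + (2/7)*3)*(-69/8) = (-27/7 + 6/7)*(-69/8) = -3*(-69/8) = 207/8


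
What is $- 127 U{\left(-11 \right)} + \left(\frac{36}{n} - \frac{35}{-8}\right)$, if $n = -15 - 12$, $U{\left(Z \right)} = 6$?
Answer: $- \frac{18215}{24} \approx -758.96$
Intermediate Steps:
$n = -27$ ($n = -15 - 12 = -27$)
$- 127 U{\left(-11 \right)} + \left(\frac{36}{n} - \frac{35}{-8}\right) = \left(-127\right) 6 + \left(\frac{36}{-27} - \frac{35}{-8}\right) = -762 + \left(36 \left(- \frac{1}{27}\right) - - \frac{35}{8}\right) = -762 + \left(- \frac{4}{3} + \frac{35}{8}\right) = -762 + \frac{73}{24} = - \frac{18215}{24}$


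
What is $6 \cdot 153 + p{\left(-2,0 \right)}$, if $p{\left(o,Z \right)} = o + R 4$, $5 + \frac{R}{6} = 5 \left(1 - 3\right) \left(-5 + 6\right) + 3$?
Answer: $628$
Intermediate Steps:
$R = -72$ ($R = -30 + 6 \left(5 \left(1 - 3\right) \left(-5 + 6\right) + 3\right) = -30 + 6 \left(5 \left(\left(-2\right) 1\right) + 3\right) = -30 + 6 \left(5 \left(-2\right) + 3\right) = -30 + 6 \left(-10 + 3\right) = -30 + 6 \left(-7\right) = -30 - 42 = -72$)
$p{\left(o,Z \right)} = -288 + o$ ($p{\left(o,Z \right)} = o - 288 = -288 + o$)
$6 \cdot 153 + p{\left(-2,0 \right)} = 6 \cdot 153 - 290 = 918 - 290 = 628$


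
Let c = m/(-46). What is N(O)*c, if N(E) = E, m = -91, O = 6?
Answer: 273/23 ≈ 11.870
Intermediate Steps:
c = 91/46 (c = -91/(-46) = -91*(-1/46) = 91/46 ≈ 1.9783)
N(O)*c = 6*(91/46) = 273/23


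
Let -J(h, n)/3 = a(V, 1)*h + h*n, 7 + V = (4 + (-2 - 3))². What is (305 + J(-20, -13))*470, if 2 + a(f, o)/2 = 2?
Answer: -223250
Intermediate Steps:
V = -6 (V = -7 + (4 + (-2 - 3))² = -7 + (4 - 5)² = -7 + (-1)² = -7 + 1 = -6)
a(f, o) = 0 (a(f, o) = -4 + 2*2 = -4 + 4 = 0)
J(h, n) = -3*h*n (J(h, n) = -3*(0*h + h*n) = -3*(0 + h*n) = -3*h*n)
(305 + J(-20, -13))*470 = (305 - 3*(-20)*(-13))*470 = (305 - 780)*470 = -475*470 = -223250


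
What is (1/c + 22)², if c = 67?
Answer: 2175625/4489 ≈ 484.66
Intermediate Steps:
(1/c + 22)² = (1/67 + 22)² = (1475/67)² = 2175625/4489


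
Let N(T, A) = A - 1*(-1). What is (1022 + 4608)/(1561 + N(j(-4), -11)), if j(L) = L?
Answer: 5630/1551 ≈ 3.6299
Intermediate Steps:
N(T, A) = 1 + A (N(T, A) = A + 1 = 1 + A)
(1022 + 4608)/(1561 + N(j(-4), -11)) = (1022 + 4608)/(1561 + (1 - 11)) = 5630/(1561 - 10) = 5630/1551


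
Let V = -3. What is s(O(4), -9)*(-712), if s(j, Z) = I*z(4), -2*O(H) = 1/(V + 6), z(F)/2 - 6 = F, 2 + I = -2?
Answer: 56960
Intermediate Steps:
I = -4 (I = -2 - 2 = -4)
z(F) = 12 + 2*F
O(H) = -⅙ (O(H) = -1/(2*(-3 + 6)) = -½/3 = -½*⅓ = -⅙)
s(j, Z) = -80 (s(j, Z) = -4*(12 + 2*4) = -4*(12 + 8) = -4*20 = -80)
s(O(4), -9)*(-712) = -80*(-712) = 56960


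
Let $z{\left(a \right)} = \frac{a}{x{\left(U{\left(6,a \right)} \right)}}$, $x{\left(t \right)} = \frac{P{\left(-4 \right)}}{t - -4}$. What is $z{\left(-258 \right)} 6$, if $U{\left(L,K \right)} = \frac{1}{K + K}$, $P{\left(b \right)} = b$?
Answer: $\frac{6189}{4} \approx 1547.3$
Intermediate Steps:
$U{\left(L,K \right)} = \frac{1}{2 K}$
$x{\left(t \right)} = - \frac{4}{4 + t}$ ($x{\left(t \right)} = - \frac{4}{t - -4} = - \frac{4}{t + 4} = - \frac{4}{4 + t}$)
$z{\left(a \right)} = a \left(-1 - \frac{1}{8 a}\right)$ ($z{\left(a \right)} = \frac{a}{\left(-4\right) \frac{1}{4 + \frac{1}{2 a}}} = a \left(-1 - \frac{1}{8 a}\right)$)
$z{\left(-258 \right)} 6 = \left(- \frac{1}{8} - -258\right) 6 = \left(- \frac{1}{8} + 258\right) 6 = \frac{2063}{8} \cdot 6 = \frac{6189}{4}$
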